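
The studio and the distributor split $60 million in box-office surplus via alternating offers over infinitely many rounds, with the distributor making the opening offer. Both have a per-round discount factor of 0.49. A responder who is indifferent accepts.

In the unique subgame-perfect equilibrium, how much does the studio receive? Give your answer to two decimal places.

19.73

Let x be the distributor's share when the distributor proposes and y be the studio's share when the studio proposes.
The studio accepts iff offered ≥ 0.49·y, so x = 60 − 0.49y. Symmetrically y = 60 − 0.49x.
Substituting: x = 60 − 0.49(60 − 0.49x), giving x(1 − 0.49·0.49) = 60(1 − 0.49).
So x = 60 × 0.51 / 0.7599 ≈ 40.2685, and the studio receives 60 − x ≈ 19.7315.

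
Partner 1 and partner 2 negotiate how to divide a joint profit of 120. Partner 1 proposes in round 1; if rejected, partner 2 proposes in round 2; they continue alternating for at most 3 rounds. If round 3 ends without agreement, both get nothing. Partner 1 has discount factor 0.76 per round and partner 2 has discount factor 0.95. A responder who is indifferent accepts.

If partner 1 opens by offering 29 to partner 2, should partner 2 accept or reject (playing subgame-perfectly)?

Work out partner 2's continuation value if the offer is rejected.
Round 3 (partner 1 proposes): rejection yields 0 for partner 2; partner 1 offers 0 and keeps 120.
Round 2 (partner 2 proposes): partner 1 can get 120 next round, worth 0.76 × 120 = 91.2 now; partner 2 offers that and keeps 28.8.
So by rejecting in round 1, partner 2 gets 28.8 next round, worth 0.95 × 28.8 = 27.36 now.
Offer 29 ≥ 27.36, so partner 2 accepts.

Accept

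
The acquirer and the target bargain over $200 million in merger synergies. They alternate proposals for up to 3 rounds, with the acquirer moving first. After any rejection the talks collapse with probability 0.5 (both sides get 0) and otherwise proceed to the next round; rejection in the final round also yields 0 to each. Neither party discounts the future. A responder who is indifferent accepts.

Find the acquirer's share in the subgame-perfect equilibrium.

Round 3 (the acquirer proposes): rejection yields 0 for the target; the acquirer offers 0 and keeps 200.
Round 2 (the target proposes): rejecting gives the acquirer an expected 0.5 × 200 = 100, so the target offers 100, keeping 100.
Round 1 (the acquirer proposes): rejecting gives the target an expected 0.5 × 100 = 50, so the acquirer offers 50, keeping 150.

150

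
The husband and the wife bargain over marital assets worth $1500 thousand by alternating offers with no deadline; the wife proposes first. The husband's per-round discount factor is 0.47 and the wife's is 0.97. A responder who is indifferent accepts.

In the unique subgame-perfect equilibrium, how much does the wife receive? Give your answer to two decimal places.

When the wife proposes, the husband accepts any offer worth at least 0.47 times what the husband would get by proposing next round; and vice versa.
This gives x = 1500 − 0.47y and y = 1500 − 0.97x, where x and y are each side's share when it proposes.
Hence (1 − 0.47·0.97)x = 1500(1 − 0.47), i.e. 0.5441·x = 795.
x ≈ 1461.1285; the husband's share is 1500 − x ≈ 38.8715.

1461.13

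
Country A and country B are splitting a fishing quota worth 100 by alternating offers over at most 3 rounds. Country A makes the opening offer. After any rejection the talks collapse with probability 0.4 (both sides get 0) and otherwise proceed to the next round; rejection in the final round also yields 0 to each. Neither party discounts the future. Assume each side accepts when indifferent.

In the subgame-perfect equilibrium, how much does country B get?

24

Round 3 (country A proposes): country B will accept anything ≥ 0, so country A offers 0 and keeps 100.
Round 2 (country B proposes): rejecting gives country A an expected 0.6 × 100 = 60; country B offers that and keeps 40.
Round 1 (country A proposes): rejecting gives country B an expected 0.6 × 40 = 24, so country A offers 24, keeping 76.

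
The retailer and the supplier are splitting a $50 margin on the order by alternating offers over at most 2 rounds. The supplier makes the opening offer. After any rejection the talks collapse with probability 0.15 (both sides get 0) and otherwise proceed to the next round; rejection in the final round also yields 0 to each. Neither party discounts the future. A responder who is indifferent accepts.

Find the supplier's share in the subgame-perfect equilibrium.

Round 2 (the retailer proposes): rejection yields 0 for the supplier; the retailer offers 0 and keeps 50.
Round 1 (the supplier proposes): rejecting gives the retailer an expected 0.85 × 50 = 42.5; the supplier offers that and keeps 7.5.

7.5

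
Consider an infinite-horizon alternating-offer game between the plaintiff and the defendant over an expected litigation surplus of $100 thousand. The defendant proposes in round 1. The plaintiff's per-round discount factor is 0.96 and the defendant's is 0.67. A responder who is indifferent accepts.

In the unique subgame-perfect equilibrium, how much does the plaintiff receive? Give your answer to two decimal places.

88.79

When the defendant proposes, the plaintiff accepts any offer worth at least 0.96 times what the plaintiff would get by proposing next round; and vice versa.
This gives x = 100 − 0.96y and y = 100 − 0.67x, where x and y are each side's share when it proposes.
Hence (1 − 0.96·0.67)x = 100(1 − 0.96), i.e. 0.3568·x = 4.
x ≈ 11.2108; the plaintiff's share is 100 − x ≈ 88.7892.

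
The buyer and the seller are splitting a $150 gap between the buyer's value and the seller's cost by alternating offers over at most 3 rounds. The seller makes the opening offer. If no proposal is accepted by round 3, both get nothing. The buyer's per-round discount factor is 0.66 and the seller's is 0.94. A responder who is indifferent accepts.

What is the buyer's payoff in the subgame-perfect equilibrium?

5.94

Round 3 (the seller proposes): the buyer will accept anything ≥ 0, so the seller offers 0 and keeps 150.
Round 2 (the buyer proposes): the seller can get 150 next round, worth 0.94 × 150 = 141 now, so the buyer offers 141, keeping 9.
Round 1 (the seller proposes): the buyer can get 9 next round, worth 0.66 × 9 = 5.94 now, so the seller offers 5.94, keeping 144.06.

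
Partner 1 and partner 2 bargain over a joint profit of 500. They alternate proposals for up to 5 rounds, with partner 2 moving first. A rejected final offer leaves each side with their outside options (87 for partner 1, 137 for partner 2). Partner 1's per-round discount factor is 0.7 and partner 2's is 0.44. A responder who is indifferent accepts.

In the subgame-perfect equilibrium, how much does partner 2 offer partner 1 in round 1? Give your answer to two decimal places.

Solve by backward induction from round 5.
Round 5 (partner 2 proposes): partner 1 gets 87 if talks fail, so partner 2 offers 87 and keeps 413.
Round 4 (partner 1 proposes): partner 2 can get 413 next round, worth 0.44 × 413 = 181.72 now. Partner 1 offers 181.72 and keeps 500 − 181.72 = 318.28.
Round 3 (partner 2 proposes): partner 1 can get 318.28 next round, worth 0.7 × 318.28 = 222.796 now, so partner 2 offers 222.796, keeping 277.204.
Round 2 (partner 1 proposes): partner 2 can get 277.204 next round, worth 0.44 × 277.204 = 121.96976 now. Partner 1 offers 121.96976 and keeps 500 − 121.96976 = 378.03024.
Round 1 (partner 2 proposes): partner 1 can get 378.03024 next round, worth 0.7 × 378.03024 = 264.621168 now; partner 2 offers that and keeps 235.378832.

264.62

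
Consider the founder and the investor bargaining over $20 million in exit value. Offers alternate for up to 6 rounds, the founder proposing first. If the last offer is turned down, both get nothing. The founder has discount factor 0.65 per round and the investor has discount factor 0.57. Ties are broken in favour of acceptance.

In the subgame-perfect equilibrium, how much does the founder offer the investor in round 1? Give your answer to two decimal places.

Round 6 (the investor proposes): rejection yields 0 for the founder; the investor offers 0 and keeps 20.
Round 5 (the founder proposes): the investor can get 20 next round, worth 0.57 × 20 = 11.4 now, so the founder offers 11.4, keeping 8.6.
Round 4 (the investor proposes): the founder can get 8.6 next round, worth 0.65 × 8.6 = 5.59 now; the investor offers that and keeps 14.41.
Round 3 (the founder proposes): the investor can get 14.41 next round, worth 0.57 × 14.41 = 8.2137 now; the founder offers that and keeps 11.7863.
Round 2 (the investor proposes): the founder can get 11.7863 next round, worth 0.65 × 11.7863 = 7.661095 now; the investor offers that and keeps 12.338905.
Round 1 (the founder proposes): the investor can get 12.338905 next round, worth 0.57 × 12.338905 = 7.03317585 now, so the founder offers 7.03317585, keeping 12.96682415.

7.03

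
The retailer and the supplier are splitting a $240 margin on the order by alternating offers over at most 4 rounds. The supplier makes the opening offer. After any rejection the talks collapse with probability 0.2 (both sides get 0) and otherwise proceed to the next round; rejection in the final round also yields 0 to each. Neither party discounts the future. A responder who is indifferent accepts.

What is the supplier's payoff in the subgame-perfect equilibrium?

By backward induction:
Round 4 (the retailer proposes): the supplier will accept anything ≥ 0, so the retailer offers 0 and keeps 240.
Round 3 (the supplier proposes): rejecting gives the retailer an expected 0.8 × 240 = 192. The supplier offers 192 and keeps 240 − 192 = 48.
Round 2 (the retailer proposes): rejecting gives the supplier an expected 0.8 × 48 = 38.4, so the retailer offers 38.4, keeping 201.6.
Round 1 (the supplier proposes): rejecting gives the retailer an expected 0.8 × 201.6 = 161.28, so the supplier offers 161.28, keeping 78.72.

78.72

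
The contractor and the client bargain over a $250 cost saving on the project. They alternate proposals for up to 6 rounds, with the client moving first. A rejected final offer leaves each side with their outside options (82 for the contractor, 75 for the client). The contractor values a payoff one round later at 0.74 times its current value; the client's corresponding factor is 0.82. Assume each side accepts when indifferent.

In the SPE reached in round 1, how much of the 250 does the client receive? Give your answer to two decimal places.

148.81

Work backward from the last round.
Round 6 (the contractor proposes): the client gets 75 if talks fail, so the contractor offers 75 and keeps 175.
Round 5 (the client proposes): the contractor can get 175 next round, worth 0.74 × 175 = 129.5 now. The client offers 129.5 and keeps 250 − 129.5 = 120.5.
Round 4 (the contractor proposes): the client can get 120.5 next round, worth 0.82 × 120.5 = 98.81 now. The contractor offers 98.81 and keeps 250 − 98.81 = 151.19.
Round 3 (the client proposes): the contractor can get 151.19 next round, worth 0.74 × 151.19 = 111.8806 now; the client offers that and keeps 138.1194.
Round 2 (the contractor proposes): the client can get 138.1194 next round, worth 0.82 × 138.1194 = 113.257908 now, so the contractor offers 113.257908, keeping 136.742092.
Round 1 (the client proposes): the contractor can get 136.742092 next round, worth 0.74 × 136.742092 = 101.18914808 now; the client offers that and keeps 148.81085192.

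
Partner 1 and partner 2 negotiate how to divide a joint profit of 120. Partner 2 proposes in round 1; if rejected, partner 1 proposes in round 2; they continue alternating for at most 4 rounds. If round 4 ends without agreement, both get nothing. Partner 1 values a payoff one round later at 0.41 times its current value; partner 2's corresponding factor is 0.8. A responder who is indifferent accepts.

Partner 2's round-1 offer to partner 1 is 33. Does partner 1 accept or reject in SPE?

Work out partner 1's continuation value if the offer is rejected.
Round 4 (partner 1 proposes): partner 2 will accept anything ≥ 0, so partner 1 offers 0 and keeps 120.
Round 3 (partner 2 proposes): partner 1 can get 120 next round, worth 0.41 × 120 = 49.2 now. Partner 2 offers 49.2 and keeps 120 − 49.2 = 70.8.
Round 2 (partner 1 proposes): partner 2 can get 70.8 next round, worth 0.8 × 70.8 = 56.64 now, so partner 1 offers 56.64, keeping 63.36.
So by rejecting in round 1, partner 1 gets 63.36 next round, worth 0.41 × 63.36 = 25.9776 now.
Offer 33 ≥ 25.9776, so partner 1 accepts.

Accept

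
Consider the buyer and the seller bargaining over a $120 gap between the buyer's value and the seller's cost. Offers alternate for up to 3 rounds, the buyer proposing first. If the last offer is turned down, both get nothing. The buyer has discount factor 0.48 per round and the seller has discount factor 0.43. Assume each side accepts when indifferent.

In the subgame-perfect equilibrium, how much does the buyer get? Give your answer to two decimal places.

93.17

By backward induction:
Round 3 (the buyer proposes): rejection yields 0 for the seller; the buyer offers 0 and keeps 120.
Round 2 (the seller proposes): the buyer can get 120 next round, worth 0.48 × 120 = 57.6 now. The seller offers 57.6 and keeps 120 − 57.6 = 62.4.
Round 1 (the buyer proposes): the seller can get 62.4 next round, worth 0.43 × 62.4 = 26.832 now; the buyer offers that and keeps 93.168.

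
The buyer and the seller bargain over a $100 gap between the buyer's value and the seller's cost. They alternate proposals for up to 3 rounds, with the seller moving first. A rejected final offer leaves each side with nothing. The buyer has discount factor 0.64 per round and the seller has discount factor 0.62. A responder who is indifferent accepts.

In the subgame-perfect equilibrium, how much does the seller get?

Round 3 (the seller proposes): the buyer will accept anything ≥ 0, so the seller offers 0 and keeps 100.
Round 2 (the buyer proposes): the seller can get 100 next round, worth 0.62 × 100 = 62 now. The buyer offers 62 and keeps 100 − 62 = 38.
Round 1 (the seller proposes): the buyer can get 38 next round, worth 0.64 × 38 = 24.32 now; the seller offers that and keeps 75.68.

75.68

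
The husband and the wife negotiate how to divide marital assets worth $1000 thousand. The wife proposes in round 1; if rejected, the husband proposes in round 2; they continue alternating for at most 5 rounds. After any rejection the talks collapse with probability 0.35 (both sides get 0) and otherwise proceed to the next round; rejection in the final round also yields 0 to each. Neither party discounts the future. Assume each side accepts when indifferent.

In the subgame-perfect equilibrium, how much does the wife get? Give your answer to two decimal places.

Round 5 (the wife proposes): rejection yields 0 for the husband; the wife offers 0 and keeps 1000.
Round 4 (the husband proposes): rejecting gives the wife an expected 0.65 × 1000 = 650; the husband offers that and keeps 350.
Round 3 (the wife proposes): rejecting gives the husband an expected 0.65 × 350 = 227.5. The wife offers 227.5 and keeps 1000 − 227.5 = 772.5.
Round 2 (the husband proposes): rejecting gives the wife an expected 0.65 × 772.5 = 502.125. The husband offers 502.125 and keeps 1000 − 502.125 = 497.875.
Round 1 (the wife proposes): rejecting gives the husband an expected 0.65 × 497.875 = 323.61875, so the wife offers 323.61875, keeping 676.38125.

676.38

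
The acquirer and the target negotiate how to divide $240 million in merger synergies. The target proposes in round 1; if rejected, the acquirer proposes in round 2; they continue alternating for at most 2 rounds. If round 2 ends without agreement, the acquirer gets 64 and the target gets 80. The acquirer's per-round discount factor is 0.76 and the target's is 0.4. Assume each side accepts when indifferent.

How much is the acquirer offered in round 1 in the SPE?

121.6

Work backward from the last round.
Round 2 (the acquirer proposes): the target gets 80 if talks fail, so the acquirer offers 80 and keeps 160.
Round 1 (the target proposes): the acquirer can get 160 next round, worth 0.76 × 160 = 121.6 now. The target offers 121.6 and keeps 240 − 121.6 = 118.4.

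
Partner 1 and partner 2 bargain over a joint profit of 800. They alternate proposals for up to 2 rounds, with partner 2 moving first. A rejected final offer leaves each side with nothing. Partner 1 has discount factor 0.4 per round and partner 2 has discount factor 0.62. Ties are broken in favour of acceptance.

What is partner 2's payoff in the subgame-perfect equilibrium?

480

Round 2 (partner 1 proposes): rejection yields 0 for partner 2; partner 1 offers 0 and keeps 800.
Round 1 (partner 2 proposes): partner 1 can get 800 next round, worth 0.4 × 800 = 320 now; partner 2 offers that and keeps 480.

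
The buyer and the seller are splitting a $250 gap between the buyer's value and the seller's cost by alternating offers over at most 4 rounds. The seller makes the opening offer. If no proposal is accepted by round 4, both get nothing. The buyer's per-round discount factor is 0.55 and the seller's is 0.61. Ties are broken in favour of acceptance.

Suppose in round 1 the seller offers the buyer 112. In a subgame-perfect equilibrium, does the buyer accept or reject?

Work out the buyer's continuation value if the offer is rejected.
Round 4 (the buyer proposes): the seller will accept anything ≥ 0, so the buyer offers 0 and keeps 250.
Round 3 (the seller proposes): the buyer can get 250 next round, worth 0.55 × 250 = 137.5 now, so the seller offers 137.5, keeping 112.5.
Round 2 (the buyer proposes): the seller can get 112.5 next round, worth 0.61 × 112.5 = 68.625 now; the buyer offers that and keeps 181.375.
So by rejecting in round 1, the buyer gets 181.375 next round, worth 0.55 × 181.375 = 99.75625 now.
Offer 112 ≥ 99.75625, so the buyer accepts.

Accept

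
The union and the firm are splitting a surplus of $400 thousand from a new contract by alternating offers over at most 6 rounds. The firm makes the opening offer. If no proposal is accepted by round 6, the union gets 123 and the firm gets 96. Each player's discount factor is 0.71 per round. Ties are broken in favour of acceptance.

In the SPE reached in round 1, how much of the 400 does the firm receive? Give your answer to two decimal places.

Round 6 (the union proposes): the firm gets 96 if talks fail, so the union offers 96 and keeps 304.
Round 5 (the firm proposes): the union can get 304 next round, worth 0.71 × 304 = 215.84 now, so the firm offers 215.84, keeping 184.16.
Round 4 (the union proposes): the firm can get 184.16 next round, worth 0.71 × 184.16 = 130.7536 now. The union offers 130.7536 and keeps 400 − 130.7536 = 269.2464.
Round 3 (the firm proposes): the union can get 269.2464 next round, worth 0.71 × 269.2464 = 191.164944 now. The firm offers 191.164944 and keeps 400 − 191.164944 = 208.835056.
Round 2 (the union proposes): the firm can get 208.835056 next round, worth 0.71 × 208.835056 = 148.27288976 now. The union offers 148.27288976 and keeps 400 − 148.27288976 = 251.72711024.
Round 1 (the firm proposes): the union can get 251.72711024 next round, worth 0.71 × 251.72711024 = 178.7262482704 now, so the firm offers 178.7262482704, keeping 221.2737517296.

221.27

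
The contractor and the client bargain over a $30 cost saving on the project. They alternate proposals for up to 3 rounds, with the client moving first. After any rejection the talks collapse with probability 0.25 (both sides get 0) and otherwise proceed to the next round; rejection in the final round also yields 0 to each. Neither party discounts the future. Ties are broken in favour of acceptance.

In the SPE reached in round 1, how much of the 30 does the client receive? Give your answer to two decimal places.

By backward induction:
Round 3 (the client proposes): the contractor will accept anything ≥ 0, so the client offers 0 and keeps 30.
Round 2 (the contractor proposes): rejecting gives the client an expected 0.75 × 30 = 22.5; the contractor offers that and keeps 7.5.
Round 1 (the client proposes): rejecting gives the contractor an expected 0.75 × 7.5 = 5.625; the client offers that and keeps 24.375.

24.38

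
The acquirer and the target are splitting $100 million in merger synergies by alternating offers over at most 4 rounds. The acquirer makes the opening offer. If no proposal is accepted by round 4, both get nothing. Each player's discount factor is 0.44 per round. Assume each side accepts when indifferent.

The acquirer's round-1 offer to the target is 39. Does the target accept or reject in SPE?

Accept

Work out the target's continuation value if the offer is rejected.
Round 4 (the target proposes): the acquirer will accept anything ≥ 0, so the target offers 0 and keeps 100.
Round 3 (the acquirer proposes): the target can get 100 next round, worth 0.44 × 100 = 44 now, so the acquirer offers 44, keeping 56.
Round 2 (the target proposes): the acquirer can get 56 next round, worth 0.44 × 56 = 24.64 now; the target offers that and keeps 75.36.
So by rejecting in round 1, the target gets 75.36 next round, worth 0.44 × 75.36 = 33.1584 now.
Offer 39 ≥ 33.1584, so the target accepts.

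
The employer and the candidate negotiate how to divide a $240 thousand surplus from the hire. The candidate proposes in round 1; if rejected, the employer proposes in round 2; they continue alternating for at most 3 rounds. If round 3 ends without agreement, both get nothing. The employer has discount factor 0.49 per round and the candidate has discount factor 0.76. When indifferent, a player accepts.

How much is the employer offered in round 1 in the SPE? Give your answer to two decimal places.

28.22

Round 3 (the candidate proposes): rejection yields 0 for the employer; the candidate offers 0 and keeps 240.
Round 2 (the employer proposes): the candidate can get 240 next round, worth 0.76 × 240 = 182.4 now; the employer offers that and keeps 57.6.
Round 1 (the candidate proposes): the employer can get 57.6 next round, worth 0.49 × 57.6 = 28.224 now, so the candidate offers 28.224, keeping 211.776.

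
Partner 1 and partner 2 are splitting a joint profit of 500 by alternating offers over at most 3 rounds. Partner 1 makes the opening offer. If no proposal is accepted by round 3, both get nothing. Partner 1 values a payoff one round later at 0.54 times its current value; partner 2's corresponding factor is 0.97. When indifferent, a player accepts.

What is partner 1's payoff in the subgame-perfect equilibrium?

276.9

Round 3 (partner 1 proposes): partner 2 will accept anything ≥ 0, so partner 1 offers 0 and keeps 500.
Round 2 (partner 2 proposes): partner 1 can get 500 next round, worth 0.54 × 500 = 270 now. Partner 2 offers 270 and keeps 500 − 270 = 230.
Round 1 (partner 1 proposes): partner 2 can get 230 next round, worth 0.97 × 230 = 223.1 now, so partner 1 offers 223.1, keeping 276.9.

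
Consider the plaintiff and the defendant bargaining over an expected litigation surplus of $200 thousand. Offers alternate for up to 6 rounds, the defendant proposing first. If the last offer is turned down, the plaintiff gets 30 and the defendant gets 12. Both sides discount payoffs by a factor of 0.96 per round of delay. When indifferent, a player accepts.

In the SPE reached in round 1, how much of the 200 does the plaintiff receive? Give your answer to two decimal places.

168.05

Solve by backward induction from round 6.
Round 6 (the plaintiff proposes): the defendant gets 12 if talks fail, so the plaintiff offers 12 and keeps 188.
Round 5 (the defendant proposes): the plaintiff can get 188 next round, worth 0.96 × 188 = 180.48 now; the defendant offers that and keeps 19.52.
Round 4 (the plaintiff proposes): the defendant can get 19.52 next round, worth 0.96 × 19.52 = 18.7392 now. The plaintiff offers 18.7392 and keeps 200 − 18.7392 = 181.2608.
Round 3 (the defendant proposes): the plaintiff can get 181.2608 next round, worth 0.96 × 181.2608 = 174.010368 now; the defendant offers that and keeps 25.989632.
Round 2 (the plaintiff proposes): the defendant can get 25.989632 next round, worth 0.96 × 25.989632 = 24.95004672 now. The plaintiff offers 24.95004672 and keeps 200 − 24.95004672 = 175.04995328.
Round 1 (the defendant proposes): the plaintiff can get 175.04995328 next round, worth 0.96 × 175.04995328 = 168.0479551488 now; the defendant offers that and keeps 31.9520448512.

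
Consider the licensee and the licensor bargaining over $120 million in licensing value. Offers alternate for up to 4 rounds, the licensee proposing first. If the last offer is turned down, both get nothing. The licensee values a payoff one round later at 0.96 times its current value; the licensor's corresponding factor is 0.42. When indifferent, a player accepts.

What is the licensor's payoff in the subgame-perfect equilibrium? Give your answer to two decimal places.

22.34

Work backward from the last round.
Round 4 (the licensor proposes): the licensee will accept anything ≥ 0, so the licensor offers 0 and keeps 120.
Round 3 (the licensee proposes): the licensor can get 120 next round, worth 0.42 × 120 = 50.4 now. The licensee offers 50.4 and keeps 120 − 50.4 = 69.6.
Round 2 (the licensor proposes): the licensee can get 69.6 next round, worth 0.96 × 69.6 = 66.816 now. The licensor offers 66.816 and keeps 120 − 66.816 = 53.184.
Round 1 (the licensee proposes): the licensor can get 53.184 next round, worth 0.42 × 53.184 = 22.33728 now, so the licensee offers 22.33728, keeping 97.66272.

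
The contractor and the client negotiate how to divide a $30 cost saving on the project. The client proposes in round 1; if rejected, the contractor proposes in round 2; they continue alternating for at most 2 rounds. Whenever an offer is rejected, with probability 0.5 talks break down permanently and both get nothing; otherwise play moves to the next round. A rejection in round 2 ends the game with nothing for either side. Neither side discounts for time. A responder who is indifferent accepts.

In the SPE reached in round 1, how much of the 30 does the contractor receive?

15

By backward induction:
Round 2 (the contractor proposes): rejection yields 0 for the client; the contractor offers 0 and keeps 30.
Round 1 (the client proposes): rejecting gives the contractor an expected 0.5 × 30 = 15; the client offers that and keeps 15.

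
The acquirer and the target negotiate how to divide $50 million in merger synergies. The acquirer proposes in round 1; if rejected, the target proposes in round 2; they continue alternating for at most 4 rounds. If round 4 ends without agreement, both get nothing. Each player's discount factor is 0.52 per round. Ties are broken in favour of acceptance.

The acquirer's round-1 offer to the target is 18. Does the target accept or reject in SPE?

Round 4 (the target proposes): rejection yields 0 for the acquirer; the target offers 0 and keeps 50.
Round 3 (the acquirer proposes): the target can get 50 next round, worth 0.52 × 50 = 26 now, so the acquirer offers 26, keeping 24.
Round 2 (the target proposes): the acquirer can get 24 next round, worth 0.52 × 24 = 12.48 now, so the target offers 12.48, keeping 37.52.
So by rejecting in round 1, the target gets 37.52 next round, worth 0.52 × 37.52 = 19.5104 now.
Offer 18 < 19.5104, so the target rejects.

Reject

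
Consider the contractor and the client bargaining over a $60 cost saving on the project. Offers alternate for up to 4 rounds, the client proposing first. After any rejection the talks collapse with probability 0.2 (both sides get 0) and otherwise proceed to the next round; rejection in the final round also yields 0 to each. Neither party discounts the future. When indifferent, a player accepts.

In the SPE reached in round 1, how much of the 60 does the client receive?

By backward induction:
Round 4 (the contractor proposes): rejection yields 0 for the client; the contractor offers 0 and keeps 60.
Round 3 (the client proposes): rejecting gives the contractor an expected 0.8 × 60 = 48; the client offers that and keeps 12.
Round 2 (the contractor proposes): rejecting gives the client an expected 0.8 × 12 = 9.6. The contractor offers 9.6 and keeps 60 − 9.6 = 50.4.
Round 1 (the client proposes): rejecting gives the contractor an expected 0.8 × 50.4 = 40.32; the client offers that and keeps 19.68.

19.68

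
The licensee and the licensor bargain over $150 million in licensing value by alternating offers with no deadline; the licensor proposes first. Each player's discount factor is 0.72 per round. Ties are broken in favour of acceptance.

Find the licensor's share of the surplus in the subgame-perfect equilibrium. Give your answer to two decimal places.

87.21

In a stationary SPE each proposer offers the other exactly their discounted continuation value.
If the licensor keeps x when proposing and the licensee keeps y when proposing, then x = 150 − 0.72y and y = 150 − 0.72x.
Solving: x = 150(1 − 0.72) / (1 − 0.72·0.72) = 42 / 0.4816 ≈ 87.2093.
The licensee gets 150 − 87.2093 ≈ 62.7907.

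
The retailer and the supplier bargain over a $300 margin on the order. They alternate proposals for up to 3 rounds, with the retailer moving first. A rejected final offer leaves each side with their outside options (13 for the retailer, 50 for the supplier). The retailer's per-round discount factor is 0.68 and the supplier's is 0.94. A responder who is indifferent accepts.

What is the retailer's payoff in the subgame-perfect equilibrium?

Round 3 (the retailer proposes): the supplier gets 50 if talks fail, so the retailer offers 50 and keeps 250.
Round 2 (the supplier proposes): the retailer can get 250 next round, worth 0.68 × 250 = 170 now. The supplier offers 170 and keeps 300 − 170 = 130.
Round 1 (the retailer proposes): the supplier can get 130 next round, worth 0.94 × 130 = 122.2 now. The retailer offers 122.2 and keeps 300 − 122.2 = 177.8.

177.8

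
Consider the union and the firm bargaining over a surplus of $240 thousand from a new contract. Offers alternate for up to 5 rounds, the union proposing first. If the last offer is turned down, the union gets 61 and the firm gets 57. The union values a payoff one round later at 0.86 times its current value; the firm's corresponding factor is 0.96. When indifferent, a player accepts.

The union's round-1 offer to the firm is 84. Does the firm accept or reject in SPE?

Reject

Round 5 (the union proposes): the firm gets 57 if talks fail, so the union offers 57 and keeps 183.
Round 4 (the firm proposes): the union can get 183 next round, worth 0.86 × 183 = 157.38 now. The firm offers 157.38 and keeps 240 − 157.38 = 82.62.
Round 3 (the union proposes): the firm can get 82.62 next round, worth 0.96 × 82.62 = 79.3152 now; the union offers that and keeps 160.6848.
Round 2 (the firm proposes): the union can get 160.6848 next round, worth 0.86 × 160.6848 = 138.188928 now. The firm offers 138.188928 and keeps 240 − 138.188928 = 101.811072.
So by rejecting in round 1, the firm gets 101.811072 next round, worth 0.96 × 101.811072 = 97.73862912 now.
Offer 84 < 97.73862912, so the firm rejects.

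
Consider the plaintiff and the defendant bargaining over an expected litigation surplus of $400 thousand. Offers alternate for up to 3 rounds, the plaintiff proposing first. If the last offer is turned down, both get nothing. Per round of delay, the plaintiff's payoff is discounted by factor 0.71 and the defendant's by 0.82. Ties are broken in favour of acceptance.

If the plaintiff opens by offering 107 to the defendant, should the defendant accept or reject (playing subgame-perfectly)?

Round 3 (the plaintiff proposes): rejection yields 0 for the defendant; the plaintiff offers 0 and keeps 400.
Round 2 (the defendant proposes): the plaintiff can get 400 next round, worth 0.71 × 400 = 284 now; the defendant offers that and keeps 116.
So by rejecting in round 1, the defendant gets 116 next round, worth 0.82 × 116 = 95.12 now.
Offer 107 ≥ 95.12, so the defendant accepts.

Accept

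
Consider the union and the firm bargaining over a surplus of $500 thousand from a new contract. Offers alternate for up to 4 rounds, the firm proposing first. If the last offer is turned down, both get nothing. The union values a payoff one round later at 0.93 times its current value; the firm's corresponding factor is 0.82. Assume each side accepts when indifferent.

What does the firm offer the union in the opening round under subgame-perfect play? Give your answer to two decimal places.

Round 4 (the union proposes): rejection yields 0 for the firm; the union offers 0 and keeps 500.
Round 3 (the firm proposes): the union can get 500 next round, worth 0.93 × 500 = 465 now, so the firm offers 465, keeping 35.
Round 2 (the union proposes): the firm can get 35 next round, worth 0.82 × 35 = 28.7 now, so the union offers 28.7, keeping 471.3.
Round 1 (the firm proposes): the union can get 471.3 next round, worth 0.93 × 471.3 = 438.309 now, so the firm offers 438.309, keeping 61.691.

438.31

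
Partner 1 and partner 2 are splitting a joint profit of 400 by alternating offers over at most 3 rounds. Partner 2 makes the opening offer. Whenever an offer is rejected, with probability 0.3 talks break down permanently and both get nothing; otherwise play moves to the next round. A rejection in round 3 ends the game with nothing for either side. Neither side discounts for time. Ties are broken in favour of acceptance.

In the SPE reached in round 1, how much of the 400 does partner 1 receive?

84

By backward induction:
Round 3 (partner 2 proposes): partner 1 will accept anything ≥ 0, so partner 2 offers 0 and keeps 400.
Round 2 (partner 1 proposes): rejecting gives partner 2 an expected 0.7 × 400 = 280, so partner 1 offers 280, keeping 120.
Round 1 (partner 2 proposes): rejecting gives partner 1 an expected 0.7 × 120 = 84. Partner 2 offers 84 and keeps 400 − 84 = 316.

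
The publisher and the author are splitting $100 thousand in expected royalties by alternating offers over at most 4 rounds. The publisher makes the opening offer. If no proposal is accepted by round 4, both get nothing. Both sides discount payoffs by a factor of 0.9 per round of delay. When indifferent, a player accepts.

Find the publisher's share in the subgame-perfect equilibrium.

18.1

By backward induction:
Round 4 (the author proposes): the publisher will accept anything ≥ 0, so the author offers 0 and keeps 100.
Round 3 (the publisher proposes): the author can get 100 next round, worth 0.9 × 100 = 90 now. The publisher offers 90 and keeps 100 − 90 = 10.
Round 2 (the author proposes): the publisher can get 10 next round, worth 0.9 × 10 = 9 now, so the author offers 9, keeping 91.
Round 1 (the publisher proposes): the author can get 91 next round, worth 0.9 × 91 = 81.9 now; the publisher offers that and keeps 18.1.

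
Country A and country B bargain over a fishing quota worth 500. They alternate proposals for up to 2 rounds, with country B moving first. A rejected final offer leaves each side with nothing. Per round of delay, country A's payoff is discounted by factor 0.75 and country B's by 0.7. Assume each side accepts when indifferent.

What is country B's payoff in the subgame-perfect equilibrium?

By backward induction:
Round 2 (country A proposes): rejection yields 0 for country B; country A offers 0 and keeps 500.
Round 1 (country B proposes): country A can get 500 next round, worth 0.75 × 500 = 375 now; country B offers that and keeps 125.

125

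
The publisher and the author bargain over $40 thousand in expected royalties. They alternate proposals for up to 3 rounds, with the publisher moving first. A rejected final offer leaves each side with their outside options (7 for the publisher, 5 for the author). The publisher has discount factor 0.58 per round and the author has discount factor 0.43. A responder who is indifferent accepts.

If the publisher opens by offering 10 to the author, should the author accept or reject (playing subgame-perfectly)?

Accept

Work out the author's continuation value if the offer is rejected.
Round 3 (the publisher proposes): the author gets 5 if talks fail, so the publisher offers 5 and keeps 35.
Round 2 (the author proposes): the publisher can get 35 next round, worth 0.58 × 35 = 20.3 now, so the author offers 20.3, keeping 19.7.
So by rejecting in round 1, the author gets 19.7 next round, worth 0.43 × 19.7 = 8.471 now.
Offer 10 ≥ 8.471, so the author accepts.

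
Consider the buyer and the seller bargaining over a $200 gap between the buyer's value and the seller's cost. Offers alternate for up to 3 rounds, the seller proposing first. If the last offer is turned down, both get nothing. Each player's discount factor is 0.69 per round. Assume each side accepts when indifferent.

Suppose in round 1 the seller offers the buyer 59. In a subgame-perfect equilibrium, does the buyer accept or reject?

Accept

Round 3 (the seller proposes): the buyer will accept anything ≥ 0, so the seller offers 0 and keeps 200.
Round 2 (the buyer proposes): the seller can get 200 next round, worth 0.69 × 200 = 138 now, so the buyer offers 138, keeping 62.
So by rejecting in round 1, the buyer gets 62 next round, worth 0.69 × 62 = 42.78 now.
Offer 59 ≥ 42.78, so the buyer accepts.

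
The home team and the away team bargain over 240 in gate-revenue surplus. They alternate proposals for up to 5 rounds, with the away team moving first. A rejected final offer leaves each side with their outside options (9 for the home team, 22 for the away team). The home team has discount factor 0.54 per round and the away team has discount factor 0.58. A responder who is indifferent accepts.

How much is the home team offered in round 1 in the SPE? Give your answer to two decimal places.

72.36

Round 5 (the away team proposes): the home team gets 9 if talks fail, so the away team offers 9 and keeps 231.
Round 4 (the home team proposes): the away team can get 231 next round, worth 0.58 × 231 = 133.98 now; the home team offers that and keeps 106.02.
Round 3 (the away team proposes): the home team can get 106.02 next round, worth 0.54 × 106.02 = 57.2508 now; the away team offers that and keeps 182.7492.
Round 2 (the home team proposes): the away team can get 182.7492 next round, worth 0.58 × 182.7492 = 105.994536 now, so the home team offers 105.994536, keeping 134.005464.
Round 1 (the away team proposes): the home team can get 134.005464 next round, worth 0.54 × 134.005464 = 72.36295056 now; the away team offers that and keeps 167.63704944.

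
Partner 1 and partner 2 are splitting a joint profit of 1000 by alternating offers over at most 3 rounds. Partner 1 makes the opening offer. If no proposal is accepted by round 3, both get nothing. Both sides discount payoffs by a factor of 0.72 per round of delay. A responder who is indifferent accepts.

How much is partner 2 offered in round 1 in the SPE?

Round 3 (partner 1 proposes): partner 2 will accept anything ≥ 0, so partner 1 offers 0 and keeps 1000.
Round 2 (partner 2 proposes): partner 1 can get 1000 next round, worth 0.72 × 1000 = 720 now. Partner 2 offers 720 and keeps 1000 − 720 = 280.
Round 1 (partner 1 proposes): partner 2 can get 280 next round, worth 0.72 × 280 = 201.6 now. Partner 1 offers 201.6 and keeps 1000 − 201.6 = 798.4.

201.6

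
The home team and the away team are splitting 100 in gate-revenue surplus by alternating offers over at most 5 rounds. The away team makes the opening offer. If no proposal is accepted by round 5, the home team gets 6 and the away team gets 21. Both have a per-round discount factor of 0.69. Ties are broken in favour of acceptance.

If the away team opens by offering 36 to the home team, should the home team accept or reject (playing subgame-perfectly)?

Round 5 (the away team proposes): the home team gets 6 if talks fail, so the away team offers 6 and keeps 94.
Round 4 (the home team proposes): the away team can get 94 next round, worth 0.69 × 94 = 64.86 now. The home team offers 64.86 and keeps 100 − 64.86 = 35.14.
Round 3 (the away team proposes): the home team can get 35.14 next round, worth 0.69 × 35.14 = 24.2466 now; the away team offers that and keeps 75.7534.
Round 2 (the home team proposes): the away team can get 75.7534 next round, worth 0.69 × 75.7534 = 52.269846 now. The home team offers 52.269846 and keeps 100 − 52.269846 = 47.730154.
So by rejecting in round 1, the home team gets 47.730154 next round, worth 0.69 × 47.730154 = 32.93380626 now.
Offer 36 ≥ 32.93380626, so the home team accepts.

Accept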